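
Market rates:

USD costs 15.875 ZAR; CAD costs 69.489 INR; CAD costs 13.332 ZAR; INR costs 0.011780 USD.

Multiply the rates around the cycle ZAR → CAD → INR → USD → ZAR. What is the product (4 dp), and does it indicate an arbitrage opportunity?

Around ZAR → CAD → INR → USD → ZAR: 1 ÷ 13.332 × 69.489 × 0.011780 × 15.875 = 0.974720
Product < 1; profitable direction is ZAR → USD → INR → CAD → ZAR.

0.9747 (arbitrage exists)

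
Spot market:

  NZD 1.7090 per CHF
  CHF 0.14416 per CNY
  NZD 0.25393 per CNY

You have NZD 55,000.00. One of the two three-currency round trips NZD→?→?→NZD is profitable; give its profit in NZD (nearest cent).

Profitable loop is NZD → CHF → CNY → NZD:
NZD 55,000.00 ÷ 1.7090 = CHF 32,182.56
CHF 32,182.56 ÷ 0.14416 = CNY 223,241.97
CNY 223,241.97 × 0.25393 = NZD 56,687.83
Profit = NZD 56,687.83 − NZD 55,000.00

Profit: NZD 1,687.83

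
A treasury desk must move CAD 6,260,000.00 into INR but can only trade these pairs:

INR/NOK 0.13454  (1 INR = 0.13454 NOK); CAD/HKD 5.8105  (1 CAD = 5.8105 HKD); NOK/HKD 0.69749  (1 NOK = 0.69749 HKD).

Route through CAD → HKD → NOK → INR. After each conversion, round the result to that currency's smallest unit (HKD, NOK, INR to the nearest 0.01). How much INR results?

CAD 6,260,000.00 × 5.8105 = HKD 36,373,730.00
HKD 36,373,730.00 ÷ 0.69749 = NOK 52,149,464.51
NOK 52,149,464.51 ÷ 0.13454 = INR 387,613,085.40

INR 387,613,085.40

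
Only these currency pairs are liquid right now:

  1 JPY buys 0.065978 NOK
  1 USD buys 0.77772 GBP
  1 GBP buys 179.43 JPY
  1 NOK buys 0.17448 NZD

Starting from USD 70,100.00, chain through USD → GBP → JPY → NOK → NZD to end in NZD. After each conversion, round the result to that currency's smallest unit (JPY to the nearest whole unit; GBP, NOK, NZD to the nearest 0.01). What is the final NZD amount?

NZD 112,611.08

USD 70,100.00 × 0.77772 = GBP 54,518.17
GBP 54,518.17 × 179.43 = JPY 9,782,195
JPY 9,782,195 × 0.065978 = NOK 645,409.66
NOK 645,409.66 × 0.17448 = NZD 112,611.08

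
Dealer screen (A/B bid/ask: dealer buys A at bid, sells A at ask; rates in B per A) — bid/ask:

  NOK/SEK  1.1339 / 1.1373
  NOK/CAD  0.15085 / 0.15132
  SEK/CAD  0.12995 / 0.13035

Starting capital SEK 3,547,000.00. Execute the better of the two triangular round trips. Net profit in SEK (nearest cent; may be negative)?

Net profit: SEK 62,278.78

Best loop SEK → NOK → CAD → SEK:
SEK 3,547,000.00 ÷ 1.1373 (buy NOK at ask) = NOK 3,118,790.12
NOK 3,118,790.12 × 0.15085 (sell NOK at bid) = CAD 470,469.49
CAD 470,469.49 ÷ 0.13035 (buy SEK at ask) = SEK 3,609,278.78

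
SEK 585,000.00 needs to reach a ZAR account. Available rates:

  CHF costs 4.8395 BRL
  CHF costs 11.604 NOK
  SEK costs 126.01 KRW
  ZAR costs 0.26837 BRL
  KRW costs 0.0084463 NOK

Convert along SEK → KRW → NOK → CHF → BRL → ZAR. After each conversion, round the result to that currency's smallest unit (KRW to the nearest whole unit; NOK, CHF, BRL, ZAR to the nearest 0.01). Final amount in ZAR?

ZAR 967,578.46

SEK 585,000.00 × 126.01 = KRW 73,715,850
KRW 73,715,850 × 0.0084463 = NOK 622,626.18
NOK 622,626.18 ÷ 11.604 = CHF 53,656.17
CHF 53,656.17 × 4.8395 = BRL 259,669.03
BRL 259,669.03 ÷ 0.26837 = ZAR 967,578.46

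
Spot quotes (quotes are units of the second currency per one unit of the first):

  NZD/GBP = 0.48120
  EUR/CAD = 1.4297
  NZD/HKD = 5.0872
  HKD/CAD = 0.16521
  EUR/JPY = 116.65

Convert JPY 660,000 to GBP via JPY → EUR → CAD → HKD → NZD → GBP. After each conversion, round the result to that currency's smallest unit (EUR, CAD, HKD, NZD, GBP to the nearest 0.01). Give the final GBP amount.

GBP 4,631.42

JPY 660,000 ÷ 116.65 = EUR 5,657.95
EUR 5,657.95 × 1.4297 = CAD 8,089.17
CAD 8,089.17 ÷ 0.16521 = HKD 48,962.96
HKD 48,962.96 ÷ 5.0872 = NZD 9,624.74
NZD 9,624.74 × 0.48120 = GBP 4,631.42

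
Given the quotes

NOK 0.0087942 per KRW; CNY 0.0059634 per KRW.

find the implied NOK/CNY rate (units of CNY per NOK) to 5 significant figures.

NOK/CNY = 0.67811

1 NOK ÷ 0.0087942 = 113.711 KRW
113.711 KRW × 0.0059634 = 0.678106 CNY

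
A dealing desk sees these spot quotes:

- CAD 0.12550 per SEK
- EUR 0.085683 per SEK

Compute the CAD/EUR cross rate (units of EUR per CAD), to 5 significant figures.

1 CAD ÷ 0.12550 = 7.96813 SEK
7.96813 SEK × 0.085683 = 0.682733 EUR

CAD/EUR = 0.68273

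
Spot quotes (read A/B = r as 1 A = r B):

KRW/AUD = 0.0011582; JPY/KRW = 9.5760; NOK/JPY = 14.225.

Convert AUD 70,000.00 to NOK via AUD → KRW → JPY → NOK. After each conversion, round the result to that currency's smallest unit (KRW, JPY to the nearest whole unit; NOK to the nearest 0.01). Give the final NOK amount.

NOK 443,688.37

AUD 70,000.00 ÷ 0.0011582 = KRW 60,438,612
KRW 60,438,612 ÷ 9.5760 = JPY 6,311,467
JPY 6,311,467 ÷ 14.225 = NOK 443,688.37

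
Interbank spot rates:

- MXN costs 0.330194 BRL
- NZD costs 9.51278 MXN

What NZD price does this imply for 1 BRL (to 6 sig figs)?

BRL/NZD = 0.318364

1 BRL ÷ 0.330194 = 3.02852 MXN
3.02852 MXN ÷ 9.51278 = 0.318364 NZD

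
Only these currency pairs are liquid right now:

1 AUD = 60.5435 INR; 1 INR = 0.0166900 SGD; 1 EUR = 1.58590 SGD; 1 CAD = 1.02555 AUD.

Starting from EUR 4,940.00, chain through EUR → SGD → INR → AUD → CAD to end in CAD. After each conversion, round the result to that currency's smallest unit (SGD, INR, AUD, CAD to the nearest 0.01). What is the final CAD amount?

CAD 7,560.01

EUR 4,940.00 × 1.58590 = SGD 7,834.35
SGD 7,834.35 ÷ 0.0166900 = INR 469,403.83
INR 469,403.83 ÷ 60.5435 = AUD 7,753.17
AUD 7,753.17 ÷ 1.02555 = CAD 7,560.01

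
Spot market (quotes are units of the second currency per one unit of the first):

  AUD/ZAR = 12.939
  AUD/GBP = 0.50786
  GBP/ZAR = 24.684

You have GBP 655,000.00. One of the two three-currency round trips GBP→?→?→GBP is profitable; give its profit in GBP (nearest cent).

Profitable loop is GBP → AUD → ZAR → GBP:
GBP 655,000.00 ÷ 0.50786 = AUD 1,289,725.51
AUD 1,289,725.51 × 12.939 = ZAR 16,687,758.44
ZAR 16,687,758.44 ÷ 24.684 = GBP 676,055.68
Profit = GBP 676,055.68 − GBP 655,000.00

Profit: GBP 21,055.68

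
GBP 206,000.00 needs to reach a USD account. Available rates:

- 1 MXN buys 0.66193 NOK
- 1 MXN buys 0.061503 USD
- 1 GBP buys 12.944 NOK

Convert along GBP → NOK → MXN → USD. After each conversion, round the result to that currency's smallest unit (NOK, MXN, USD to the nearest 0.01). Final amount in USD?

USD 247,753.59

GBP 206,000.00 × 12.944 = NOK 2,666,464.00
NOK 2,666,464.00 ÷ 0.66193 = MXN 4,028,317.19
MXN 4,028,317.19 × 0.061503 = USD 247,753.59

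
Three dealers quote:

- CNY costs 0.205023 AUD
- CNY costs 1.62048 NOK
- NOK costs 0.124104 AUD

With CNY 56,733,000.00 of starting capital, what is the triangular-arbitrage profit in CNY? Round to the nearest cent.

Profit: CNY 1,104,415.58

Profitable loop is CNY → AUD → NOK → CNY:
CNY 56,733,000.00 × 0.205023 = AUD 11,631,569.86
AUD 11,631,569.86 ÷ 0.124104 = NOK 93,724,375.19
NOK 93,724,375.19 ÷ 1.62048 = CNY 57,837,415.58
Profit = CNY 57,837,415.58 − CNY 56,733,000.00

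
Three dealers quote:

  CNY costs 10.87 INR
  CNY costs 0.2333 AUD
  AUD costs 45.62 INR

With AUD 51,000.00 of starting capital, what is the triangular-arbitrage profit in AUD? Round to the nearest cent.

Profitable loop is AUD → CNY → INR → AUD:
AUD 51,000.00 ÷ 0.2333 = CNY 218,602.66
CNY 218,602.66 × 10.87 = INR 2,376,210.89
INR 2,376,210.89 ÷ 45.62 = AUD 52,087.04
Profit = AUD 52,087.04 − AUD 51,000.00

Profit: AUD 1,087.04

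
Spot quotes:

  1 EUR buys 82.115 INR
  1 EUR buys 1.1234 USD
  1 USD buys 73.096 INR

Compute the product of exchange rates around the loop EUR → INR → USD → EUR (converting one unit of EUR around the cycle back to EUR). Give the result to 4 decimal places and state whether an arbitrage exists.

1.0000 (no arbitrage)

Around EUR → INR → USD → EUR: 1 × 82.115 ÷ 73.096 ÷ 1.1234 = 0.999987
Product ≈ 1 (deviation 0.001%, within rounding noise).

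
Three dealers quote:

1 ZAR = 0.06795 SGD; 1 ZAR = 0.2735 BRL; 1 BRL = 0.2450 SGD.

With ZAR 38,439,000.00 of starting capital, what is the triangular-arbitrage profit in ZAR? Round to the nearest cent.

Profitable loop is ZAR → SGD → BRL → ZAR:
ZAR 38,439,000.00 × 0.06795 = SGD 2,611,930.05
SGD 2,611,930.05 ÷ 0.2450 = BRL 10,660,938.98
BRL 10,660,938.98 ÷ 0.2735 = ZAR 38,979,667.20
Profit = ZAR 38,979,667.20 − ZAR 38,439,000.00

Profit: ZAR 540,667.20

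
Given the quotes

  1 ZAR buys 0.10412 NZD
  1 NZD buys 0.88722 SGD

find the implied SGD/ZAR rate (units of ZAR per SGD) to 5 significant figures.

SGD/ZAR = 10.825

1 SGD ÷ 0.88722 = 1.12712 NZD
1.12712 NZD ÷ 0.10412 = 10.8252 ZAR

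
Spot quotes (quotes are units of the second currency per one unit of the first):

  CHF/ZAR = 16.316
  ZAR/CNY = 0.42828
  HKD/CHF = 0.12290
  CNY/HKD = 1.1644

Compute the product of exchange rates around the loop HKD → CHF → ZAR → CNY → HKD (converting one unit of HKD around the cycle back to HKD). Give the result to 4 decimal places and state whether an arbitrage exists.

Around HKD → CHF → ZAR → CNY → HKD: 1 × 0.12290 × 16.316 × 0.42828 × 1.1644 = 0.999990
Product ≈ 1 (deviation 0.001%, within rounding noise).

1.0000 (no arbitrage)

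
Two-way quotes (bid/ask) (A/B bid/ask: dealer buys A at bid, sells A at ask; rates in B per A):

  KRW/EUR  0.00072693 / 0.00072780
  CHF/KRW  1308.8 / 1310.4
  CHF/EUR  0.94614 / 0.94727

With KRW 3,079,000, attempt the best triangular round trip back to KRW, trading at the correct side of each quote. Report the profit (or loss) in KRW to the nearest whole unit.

Best loop KRW → EUR → CHF → KRW:
KRW 3,079,000 × 0.00072693 (sell KRW at bid) = EUR 2,238.22
EUR 2,238.22 ÷ 0.94727 (buy CHF at ask) = CHF 2,362.81
CHF 2,362.81 × 1308.8 (sell CHF at bid) = KRW 3,092,444

Net profit: KRW 13,444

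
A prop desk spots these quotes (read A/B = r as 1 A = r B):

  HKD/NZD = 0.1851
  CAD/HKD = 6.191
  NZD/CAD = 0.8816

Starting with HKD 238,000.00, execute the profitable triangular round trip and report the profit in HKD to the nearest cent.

Profitable loop is HKD → NZD → CAD → HKD:
HKD 238,000.00 × 0.1851 = NZD 44,053.80
NZD 44,053.80 × 0.8816 = CAD 38,837.83
CAD 38,837.83 × 6.191 = HKD 240,445.01
Profit = HKD 240,445.01 − HKD 238,000.00

Profit: HKD 2,445.01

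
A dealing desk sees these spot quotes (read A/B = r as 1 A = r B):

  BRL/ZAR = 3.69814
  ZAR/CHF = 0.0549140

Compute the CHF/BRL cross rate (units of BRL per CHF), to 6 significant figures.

1 CHF ÷ 0.0549140 = 18.2103 ZAR
18.2103 ZAR ÷ 3.69814 = 4.92418 BRL

CHF/BRL = 4.92418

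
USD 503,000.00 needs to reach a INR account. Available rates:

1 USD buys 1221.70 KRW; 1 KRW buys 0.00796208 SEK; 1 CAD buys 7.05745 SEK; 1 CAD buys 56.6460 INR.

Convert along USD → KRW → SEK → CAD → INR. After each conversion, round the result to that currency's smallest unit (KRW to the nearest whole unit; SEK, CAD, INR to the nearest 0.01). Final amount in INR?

USD 503,000.00 × 1221.70 = KRW 614,515,100
KRW 614,515,100 × 0.00796208 = SEK 4,892,818.39
SEK 4,892,818.39 ÷ 7.05745 = CAD 693,284.17
CAD 693,284.17 × 56.6460 = INR 39,271,775.09

INR 39,271,775.09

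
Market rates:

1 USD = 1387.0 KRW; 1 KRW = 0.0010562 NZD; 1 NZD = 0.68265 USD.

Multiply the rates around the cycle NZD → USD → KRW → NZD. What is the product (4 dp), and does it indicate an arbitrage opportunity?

1.0000 (no arbitrage)

Around NZD → USD → KRW → NZD: 1 × 0.68265 × 1387.0 × 0.0010562 = 1.000048
Product ≈ 1 (deviation 0.005%, within rounding noise).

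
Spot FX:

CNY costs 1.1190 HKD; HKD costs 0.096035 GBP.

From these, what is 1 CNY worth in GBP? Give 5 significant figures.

CNY/GBP = 0.10746

1 CNY × 1.1190 = 1.119 HKD
1.119 HKD × 0.096035 = 0.107463 GBP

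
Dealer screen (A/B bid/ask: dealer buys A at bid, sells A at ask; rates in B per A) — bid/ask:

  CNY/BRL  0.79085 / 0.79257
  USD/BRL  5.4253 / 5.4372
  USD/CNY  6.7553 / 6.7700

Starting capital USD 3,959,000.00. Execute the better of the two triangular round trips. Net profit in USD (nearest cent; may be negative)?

Best loop USD → BRL → CNY → USD:
USD 3,959,000.00 × 5.4253 (sell USD at bid) = BRL 21,478,762.70
BRL 21,478,762.70 ÷ 0.79257 (buy CNY at ask) = CNY 27,100,145.98
CNY 27,100,145.98 ÷ 6.7700 (buy USD at ask) = USD 4,002,975.77

Net profit: USD 43,975.77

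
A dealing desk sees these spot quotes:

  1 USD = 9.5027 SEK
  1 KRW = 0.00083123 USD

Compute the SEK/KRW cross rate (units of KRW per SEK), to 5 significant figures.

1 SEK ÷ 9.5027 = 0.105233 USD
0.105233 USD ÷ 0.00083123 = 126.599 KRW

SEK/KRW = 126.60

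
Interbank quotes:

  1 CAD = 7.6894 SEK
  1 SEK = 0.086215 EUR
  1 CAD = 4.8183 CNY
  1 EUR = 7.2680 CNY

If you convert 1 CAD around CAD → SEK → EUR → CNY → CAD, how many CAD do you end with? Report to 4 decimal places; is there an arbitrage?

Around CAD → SEK → EUR → CNY → CAD: 1 × 7.6894 × 0.086215 × 7.2680 ÷ 4.8183 = 0.999992
Product ≈ 1 (deviation 0.001%, within rounding noise).

1.0000 (no arbitrage)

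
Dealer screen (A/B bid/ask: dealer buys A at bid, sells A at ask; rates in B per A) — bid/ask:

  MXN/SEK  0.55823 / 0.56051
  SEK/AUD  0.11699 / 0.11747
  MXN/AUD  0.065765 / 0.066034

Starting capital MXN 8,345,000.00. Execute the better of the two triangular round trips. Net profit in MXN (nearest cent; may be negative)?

Best loop MXN → AUD → SEK → MXN:
MXN 8,345,000.00 × 0.065765 (sell MXN at bid) = AUD 548,808.93
AUD 548,808.93 ÷ 0.11747 (buy SEK at ask) = SEK 4,671,907.08
SEK 4,671,907.08 ÷ 0.56051 (buy MXN at ask) = MXN 8,335,100.32

Net result: MXN -9,899.68 (no profitable arbitrage after spreads)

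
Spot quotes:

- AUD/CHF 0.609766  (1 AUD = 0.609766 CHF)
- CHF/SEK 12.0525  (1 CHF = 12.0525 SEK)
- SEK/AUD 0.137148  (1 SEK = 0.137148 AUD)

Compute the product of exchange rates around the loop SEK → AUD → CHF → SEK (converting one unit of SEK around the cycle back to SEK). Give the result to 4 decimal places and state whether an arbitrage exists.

1.0079 (arbitrage exists)

Around SEK → AUD → CHF → SEK: 1 × 0.137148 × 0.609766 × 12.0525 = 1.007929
Product > 1; profitable direction is SEK → AUD → CHF → SEK.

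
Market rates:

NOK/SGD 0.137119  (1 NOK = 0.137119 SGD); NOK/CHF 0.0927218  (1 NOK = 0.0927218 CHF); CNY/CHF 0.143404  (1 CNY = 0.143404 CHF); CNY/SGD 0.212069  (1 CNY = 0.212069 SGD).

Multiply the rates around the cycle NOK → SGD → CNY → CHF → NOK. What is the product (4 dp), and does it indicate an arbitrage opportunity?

Around NOK → SGD → CNY → CHF → NOK: 1 × 0.137119 ÷ 0.212069 × 0.143404 ÷ 0.0927218 = 1.000000
Product ≈ 1 (deviation 0.000%, within rounding noise).

1.0000 (no arbitrage)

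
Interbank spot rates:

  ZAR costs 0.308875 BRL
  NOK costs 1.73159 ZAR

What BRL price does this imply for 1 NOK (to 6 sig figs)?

NOK/BRL = 0.534845

1 NOK × 1.73159 = 1.73159 ZAR
1.73159 ZAR × 0.308875 = 0.534845 BRL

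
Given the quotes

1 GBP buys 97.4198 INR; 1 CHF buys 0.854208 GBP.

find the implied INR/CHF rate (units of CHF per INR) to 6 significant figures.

1 INR ÷ 97.4198 = 0.0102649 GBP
0.0102649 GBP ÷ 0.854208 = 0.0120168 CHF

INR/CHF = 0.0120168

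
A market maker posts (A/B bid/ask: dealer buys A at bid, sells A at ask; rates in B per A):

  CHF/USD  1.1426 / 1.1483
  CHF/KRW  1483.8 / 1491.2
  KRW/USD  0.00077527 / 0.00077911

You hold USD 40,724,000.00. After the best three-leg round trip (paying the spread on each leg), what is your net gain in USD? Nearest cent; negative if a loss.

Best loop USD → CHF → KRW → USD:
USD 40,724,000.00 ÷ 1.1483 (buy CHF at ask) = CHF 35,464,599.84
CHF 35,464,599.84 × 1483.8 (sell CHF at bid) = KRW 52,622,373,247
KRW 52,622,373,247 × 0.00077527 (sell KRW at bid) = USD 40,796,547.31

Net profit: USD 72,547.31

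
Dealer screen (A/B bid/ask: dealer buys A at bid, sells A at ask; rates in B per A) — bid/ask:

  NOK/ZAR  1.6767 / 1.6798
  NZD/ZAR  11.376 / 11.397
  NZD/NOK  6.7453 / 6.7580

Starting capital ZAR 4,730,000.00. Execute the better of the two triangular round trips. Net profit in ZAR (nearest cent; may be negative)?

Net profit: ZAR 9,963.09

Best loop ZAR → NOK → NZD → ZAR:
ZAR 4,730,000.00 ÷ 1.6798 (buy NOK at ask) = NOK 2,815,811.41
NOK 2,815,811.41 ÷ 6.7580 (buy NZD at ask) = NZD 416,663.42
NZD 416,663.42 × 11.376 (sell NZD at bid) = ZAR 4,739,963.09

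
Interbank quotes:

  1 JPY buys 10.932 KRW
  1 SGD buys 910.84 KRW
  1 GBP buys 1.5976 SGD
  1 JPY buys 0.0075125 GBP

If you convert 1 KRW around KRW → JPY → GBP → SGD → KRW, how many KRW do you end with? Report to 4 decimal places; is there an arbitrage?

Around KRW → JPY → GBP → SGD → KRW: 1 ÷ 10.932 × 0.0075125 × 1.5976 × 910.84 = 0.999989
Product ≈ 1 (deviation 0.001%, within rounding noise).

1.0000 (no arbitrage)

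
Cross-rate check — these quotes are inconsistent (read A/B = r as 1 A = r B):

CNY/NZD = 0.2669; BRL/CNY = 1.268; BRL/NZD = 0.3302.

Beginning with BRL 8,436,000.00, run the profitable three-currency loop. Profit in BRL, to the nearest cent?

Profitable loop is BRL → CNY → NZD → BRL:
BRL 8,436,000.00 × 1.268 = CNY 10,696,848.00
CNY 10,696,848.00 × 0.2669 = NZD 2,854,988.73
NZD 2,854,988.73 ÷ 0.3302 = BRL 8,646,240.86
Profit = BRL 8,646,240.86 − BRL 8,436,000.00

Profit: BRL 210,240.86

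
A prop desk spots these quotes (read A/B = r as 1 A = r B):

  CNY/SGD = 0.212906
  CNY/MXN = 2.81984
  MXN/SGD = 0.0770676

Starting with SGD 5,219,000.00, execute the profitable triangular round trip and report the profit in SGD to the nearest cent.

Profit: SGD 108,159.47

Profitable loop is SGD → CNY → MXN → SGD:
SGD 5,219,000.00 ÷ 0.212906 = CNY 24,513,165.43
CNY 24,513,165.43 × 2.81984 = MXN 69,123,204.42
MXN 69,123,204.42 × 0.0770676 = SGD 5,327,159.47
Profit = SGD 5,327,159.47 − SGD 5,219,000.00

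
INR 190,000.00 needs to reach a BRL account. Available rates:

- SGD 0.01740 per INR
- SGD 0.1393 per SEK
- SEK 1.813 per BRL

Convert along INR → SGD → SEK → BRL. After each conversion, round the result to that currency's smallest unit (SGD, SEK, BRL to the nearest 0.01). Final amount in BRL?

INR 190,000.00 × 0.01740 = SGD 3,306.00
SGD 3,306.00 ÷ 0.1393 = SEK 23,732.95
SEK 23,732.95 ÷ 1.813 = BRL 13,090.43

BRL 13,090.43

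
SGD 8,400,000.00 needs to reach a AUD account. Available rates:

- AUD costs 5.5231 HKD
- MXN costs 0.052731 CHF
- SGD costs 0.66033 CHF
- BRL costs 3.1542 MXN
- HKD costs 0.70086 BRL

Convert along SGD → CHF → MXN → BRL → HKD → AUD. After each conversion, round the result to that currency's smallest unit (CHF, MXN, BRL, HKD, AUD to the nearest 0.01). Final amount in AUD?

AUD 8,615,309.80

SGD 8,400,000.00 × 0.66033 = CHF 5,546,772.00
CHF 5,546,772.00 ÷ 0.052731 = MXN 105,189,964.16
MXN 105,189,964.16 ÷ 3.1542 = BRL 33,349,173.85
BRL 33,349,173.85 ÷ 0.70086 = HKD 47,583,217.55
HKD 47,583,217.55 ÷ 5.5231 = AUD 8,615,309.80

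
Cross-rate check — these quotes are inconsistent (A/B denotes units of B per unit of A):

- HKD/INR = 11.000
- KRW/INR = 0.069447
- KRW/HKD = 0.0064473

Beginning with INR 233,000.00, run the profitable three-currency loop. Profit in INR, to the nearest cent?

Profitable loop is INR → KRW → HKD → INR:
INR 233,000.00 ÷ 0.069447 = KRW 3,355,077
KRW 3,355,077 × 0.0064473 = HKD 21,631.18
HKD 21,631.18 × 11.000 = INR 237,943.03
Profit = INR 237,943.03 − INR 233,000.00

Profit: INR 4,943.03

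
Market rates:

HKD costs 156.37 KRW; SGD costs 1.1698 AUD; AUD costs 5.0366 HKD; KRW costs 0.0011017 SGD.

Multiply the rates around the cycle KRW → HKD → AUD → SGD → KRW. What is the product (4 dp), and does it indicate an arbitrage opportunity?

Around KRW → HKD → AUD → SGD → KRW: 1 ÷ 156.37 ÷ 5.0366 ÷ 1.1698 ÷ 0.0011017 = 0.985222
Product < 1; profitable direction is KRW → SGD → AUD → HKD → KRW.

0.9852 (arbitrage exists)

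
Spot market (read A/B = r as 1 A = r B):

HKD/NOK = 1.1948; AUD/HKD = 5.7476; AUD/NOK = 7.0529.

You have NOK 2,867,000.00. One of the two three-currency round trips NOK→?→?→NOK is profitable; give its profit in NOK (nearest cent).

Profit: NOK 77,514.31

Profitable loop is NOK → HKD → AUD → NOK:
NOK 2,867,000.00 ÷ 1.1948 = HKD 2,399,564.78
HKD 2,399,564.78 ÷ 5.7476 = AUD 417,489.87
AUD 417,489.87 × 7.0529 = NOK 2,944,514.31
Profit = NOK 2,944,514.31 − NOK 2,867,000.00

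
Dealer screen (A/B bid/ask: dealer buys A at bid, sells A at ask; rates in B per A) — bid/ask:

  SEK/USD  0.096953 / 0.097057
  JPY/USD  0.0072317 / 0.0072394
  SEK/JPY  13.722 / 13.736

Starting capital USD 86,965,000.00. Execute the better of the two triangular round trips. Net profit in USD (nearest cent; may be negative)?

Net profit: USD 1,950,086.34

Best loop USD → SEK → JPY → USD:
USD 86,965,000.00 ÷ 0.097057 (buy SEK at ask) = SEK 896,019,864.62
SEK 896,019,864.62 × 13.722 (sell SEK at bid) = JPY 12,295,184,582
JPY 12,295,184,582 × 0.0072317 (sell JPY at bid) = USD 88,915,086.34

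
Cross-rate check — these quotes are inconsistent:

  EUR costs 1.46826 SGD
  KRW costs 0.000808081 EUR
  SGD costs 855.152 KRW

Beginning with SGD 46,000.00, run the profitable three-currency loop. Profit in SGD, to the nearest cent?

Profitable loop is SGD → KRW → EUR → SGD:
SGD 46,000.00 × 855.152 = KRW 39,336,992
KRW 39,336,992 × 0.000808081 = EUR 31,787.48
EUR 31,787.48 × 1.46826 = SGD 46,672.28
Profit = SGD 46,672.28 − SGD 46,000.00

Profit: SGD 672.28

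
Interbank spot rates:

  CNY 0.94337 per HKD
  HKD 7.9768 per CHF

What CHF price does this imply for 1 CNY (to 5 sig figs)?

CNY/CHF = 0.13289

1 CNY ÷ 0.94337 = 1.06003 HKD
1.06003 HKD ÷ 7.9768 = 0.132889 CHF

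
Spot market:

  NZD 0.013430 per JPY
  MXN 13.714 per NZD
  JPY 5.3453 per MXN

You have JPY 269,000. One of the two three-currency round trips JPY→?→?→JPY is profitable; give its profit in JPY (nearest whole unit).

Profitable loop is JPY → MXN → NZD → JPY:
JPY 269,000 ÷ 5.3453 = MXN 50,324.58
MXN 50,324.58 ÷ 13.714 = NZD 3,669.58
NZD 3,669.58 ÷ 0.013430 = JPY 273,237
Profit = JPY 273,237 − JPY 269,000

Profit: JPY 4,237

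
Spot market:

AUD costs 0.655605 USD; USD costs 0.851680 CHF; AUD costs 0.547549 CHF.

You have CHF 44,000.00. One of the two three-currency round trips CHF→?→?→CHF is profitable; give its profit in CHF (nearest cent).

Profitable loop is CHF → AUD → USD → CHF:
CHF 44,000.00 ÷ 0.547549 = AUD 80,358.10
AUD 80,358.10 × 0.655605 = USD 52,683.18
USD 52,683.18 × 0.851680 = CHF 44,869.21
Profit = CHF 44,869.21 − CHF 44,000.00

Profit: CHF 869.21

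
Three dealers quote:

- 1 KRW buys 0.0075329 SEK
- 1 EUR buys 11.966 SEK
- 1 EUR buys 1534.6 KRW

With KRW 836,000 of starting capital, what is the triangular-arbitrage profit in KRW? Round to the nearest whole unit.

Profit: KRW 29,362

Profitable loop is KRW → EUR → SEK → KRW:
KRW 836,000 ÷ 1534.6 = EUR 544.77
EUR 544.77 × 11.966 = SEK 6,518.69
SEK 6,518.69 ÷ 0.0075329 = KRW 865,362
Profit = KRW 865,362 − KRW 836,000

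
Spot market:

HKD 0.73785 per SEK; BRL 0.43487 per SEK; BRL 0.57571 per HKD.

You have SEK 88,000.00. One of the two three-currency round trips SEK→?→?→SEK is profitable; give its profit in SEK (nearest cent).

Profit: SEK 2,088.69

Profitable loop is SEK → BRL → HKD → SEK:
SEK 88,000.00 × 0.43487 = BRL 38,268.56
BRL 38,268.56 ÷ 0.57571 = HKD 66,471.94
HKD 66,471.94 ÷ 0.73785 = SEK 90,088.69
Profit = SEK 90,088.69 − SEK 88,000.00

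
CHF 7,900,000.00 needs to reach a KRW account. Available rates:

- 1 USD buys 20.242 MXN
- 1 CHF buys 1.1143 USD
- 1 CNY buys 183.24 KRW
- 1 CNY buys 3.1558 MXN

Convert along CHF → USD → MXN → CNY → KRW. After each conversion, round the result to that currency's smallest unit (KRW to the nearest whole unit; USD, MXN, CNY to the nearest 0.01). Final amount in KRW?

CHF 7,900,000.00 × 1.1143 = USD 8,802,970.00
USD 8,802,970.00 × 20.242 = MXN 178,189,718.74
MXN 178,189,718.74 ÷ 3.1558 = CNY 56,464,198.85
CNY 56,464,198.85 × 183.24 = KRW 10,346,499,797

KRW 10,346,499,797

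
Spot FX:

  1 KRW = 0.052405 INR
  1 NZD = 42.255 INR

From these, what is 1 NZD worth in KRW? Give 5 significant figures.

1 NZD × 42.255 = 42.255 INR
42.255 INR ÷ 0.052405 = 806.316 KRW

NZD/KRW = 806.32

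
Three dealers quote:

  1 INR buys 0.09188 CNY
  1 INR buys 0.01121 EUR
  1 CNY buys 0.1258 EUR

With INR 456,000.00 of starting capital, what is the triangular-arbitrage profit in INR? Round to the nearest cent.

Profitable loop is INR → CNY → EUR → INR:
INR 456,000.00 × 0.09188 = CNY 41,897.28
CNY 41,897.28 × 0.1258 = EUR 5,270.68
EUR 5,270.68 ÷ 0.01121 = INR 470,176.43
Profit = INR 470,176.43 − INR 456,000.00

Profit: INR 14,176.43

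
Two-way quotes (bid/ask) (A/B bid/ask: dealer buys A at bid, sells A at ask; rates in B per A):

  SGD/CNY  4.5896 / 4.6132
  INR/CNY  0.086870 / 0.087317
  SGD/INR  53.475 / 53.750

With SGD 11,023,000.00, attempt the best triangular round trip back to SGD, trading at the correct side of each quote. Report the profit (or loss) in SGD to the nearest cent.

Best loop SGD → INR → CNY → SGD:
SGD 11,023,000.00 × 53.475 (sell SGD at bid) = INR 589,454,925.00
INR 589,454,925.00 × 0.086870 (sell INR at bid) = CNY 51,205,949.33
CNY 51,205,949.33 ÷ 4.6132 (buy SGD at ask) = SGD 11,099,876.30

Net profit: SGD 76,876.30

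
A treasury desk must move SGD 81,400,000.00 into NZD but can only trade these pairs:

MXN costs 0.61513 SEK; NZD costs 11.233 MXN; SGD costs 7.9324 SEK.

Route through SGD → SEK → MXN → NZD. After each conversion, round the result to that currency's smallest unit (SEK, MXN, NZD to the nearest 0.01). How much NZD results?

SGD 81,400,000.00 × 7.9324 = SEK 645,697,360.00
SEK 645,697,360.00 ÷ 0.61513 = MXN 1,049,692,520.28
MXN 1,049,692,520.28 ÷ 11.233 = NZD 93,447,210.92

NZD 93,447,210.92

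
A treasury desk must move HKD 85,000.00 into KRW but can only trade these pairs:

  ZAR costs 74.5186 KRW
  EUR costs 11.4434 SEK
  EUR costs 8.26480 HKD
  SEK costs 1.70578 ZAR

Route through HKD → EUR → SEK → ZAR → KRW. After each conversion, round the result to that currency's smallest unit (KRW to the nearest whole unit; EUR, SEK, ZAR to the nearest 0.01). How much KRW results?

HKD 85,000.00 ÷ 8.26480 = EUR 10,284.58
EUR 10,284.58 × 11.4434 = SEK 117,690.56
SEK 117,690.56 × 1.70578 = ZAR 200,754.20
ZAR 200,754.20 × 74.5186 = KRW 14,959,922

KRW 14,959,922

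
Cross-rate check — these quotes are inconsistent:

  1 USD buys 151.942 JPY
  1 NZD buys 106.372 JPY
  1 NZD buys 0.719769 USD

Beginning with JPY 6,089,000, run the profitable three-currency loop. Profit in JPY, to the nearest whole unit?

Profit: JPY 171,220

Profitable loop is JPY → NZD → USD → JPY:
JPY 6,089,000 ÷ 106.372 = NZD 57,242.51
NZD 57,242.51 × 0.719769 = USD 41,201.38
USD 41,201.38 × 151.942 = JPY 6,260,220
Profit = JPY 6,260,220 − JPY 6,089,000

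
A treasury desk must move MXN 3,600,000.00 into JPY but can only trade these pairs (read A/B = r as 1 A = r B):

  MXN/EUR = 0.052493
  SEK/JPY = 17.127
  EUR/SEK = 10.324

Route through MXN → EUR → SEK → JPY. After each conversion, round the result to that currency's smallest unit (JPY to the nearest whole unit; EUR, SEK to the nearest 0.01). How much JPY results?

MXN 3,600,000.00 × 0.052493 = EUR 188,974.80
EUR 188,974.80 × 10.324 = SEK 1,950,975.84
SEK 1,950,975.84 × 17.127 = JPY 33,414,363

JPY 33,414,363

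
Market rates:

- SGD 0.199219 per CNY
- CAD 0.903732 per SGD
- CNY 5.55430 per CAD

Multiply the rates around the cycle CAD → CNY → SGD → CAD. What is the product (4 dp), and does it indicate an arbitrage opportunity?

Around CAD → CNY → SGD → CAD: 1 × 5.55430 × 0.199219 × 0.903732 = 0.999999
Product ≈ 1 (deviation 0.000%, within rounding noise).

1.0000 (no arbitrage)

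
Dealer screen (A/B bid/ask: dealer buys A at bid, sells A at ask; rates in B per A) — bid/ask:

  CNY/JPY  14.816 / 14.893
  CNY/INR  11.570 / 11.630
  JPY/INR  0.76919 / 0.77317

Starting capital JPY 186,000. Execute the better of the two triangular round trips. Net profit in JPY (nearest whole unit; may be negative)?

Best loop JPY → CNY → INR → JPY:
JPY 186,000 ÷ 14.893 (buy CNY at ask) = CNY 12,489.09
CNY 12,489.09 × 11.570 (sell CNY at bid) = INR 144,498.76
INR 144,498.76 ÷ 0.77317 (buy JPY at ask) = JPY 186,891

Net profit: JPY 891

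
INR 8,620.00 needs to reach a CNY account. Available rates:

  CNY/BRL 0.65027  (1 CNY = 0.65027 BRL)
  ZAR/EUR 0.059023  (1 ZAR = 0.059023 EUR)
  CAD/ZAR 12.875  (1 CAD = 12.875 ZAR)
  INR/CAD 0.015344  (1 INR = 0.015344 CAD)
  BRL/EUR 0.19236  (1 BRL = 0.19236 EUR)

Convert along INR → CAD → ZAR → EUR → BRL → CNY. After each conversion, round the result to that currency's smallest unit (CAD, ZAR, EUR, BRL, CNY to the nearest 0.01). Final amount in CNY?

CNY 803.53

INR 8,620.00 × 0.015344 = CAD 132.27
CAD 132.27 × 12.875 = ZAR 1,702.98
ZAR 1,702.98 × 0.059023 = EUR 100.51
EUR 100.51 ÷ 0.19236 = BRL 522.51
BRL 522.51 ÷ 0.65027 = CNY 803.53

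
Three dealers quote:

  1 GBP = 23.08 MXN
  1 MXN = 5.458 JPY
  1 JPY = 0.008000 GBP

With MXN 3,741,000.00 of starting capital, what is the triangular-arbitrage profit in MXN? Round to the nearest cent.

Profitable loop is MXN → JPY → GBP → MXN:
MXN 3,741,000.00 × 5.458 = JPY 20,418,378
JPY 20,418,378 × 0.008000 = GBP 163,347.02
GBP 163,347.02 × 23.08 = MXN 3,770,049.31
Profit = MXN 3,770,049.31 − MXN 3,741,000.00

Profit: MXN 29,049.31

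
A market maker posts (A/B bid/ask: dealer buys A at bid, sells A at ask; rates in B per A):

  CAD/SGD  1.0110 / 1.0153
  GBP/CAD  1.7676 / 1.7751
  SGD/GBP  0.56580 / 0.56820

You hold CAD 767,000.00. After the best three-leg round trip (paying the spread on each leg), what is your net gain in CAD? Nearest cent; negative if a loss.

Best loop CAD → SGD → GBP → CAD:
CAD 767,000.00 × 1.0110 (sell CAD at bid) = SGD 775,437.00
SGD 775,437.00 × 0.56580 (sell SGD at bid) = GBP 438,742.25
GBP 438,742.25 × 1.7676 (sell GBP at bid) = CAD 775,520.81

Net profit: CAD 8,520.81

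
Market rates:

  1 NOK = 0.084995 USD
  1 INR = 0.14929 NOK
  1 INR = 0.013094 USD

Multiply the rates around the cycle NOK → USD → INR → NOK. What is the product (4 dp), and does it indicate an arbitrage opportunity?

0.9691 (arbitrage exists)

Around NOK → USD → INR → NOK: 1 × 0.084995 ÷ 0.013094 × 0.14929 = 0.969062
Product < 1; profitable direction is NOK → INR → USD → NOK.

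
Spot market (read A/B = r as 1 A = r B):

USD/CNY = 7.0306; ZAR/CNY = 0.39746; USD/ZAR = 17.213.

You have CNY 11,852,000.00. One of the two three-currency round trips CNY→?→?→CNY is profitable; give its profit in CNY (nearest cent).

Profitable loop is CNY → ZAR → USD → CNY:
CNY 11,852,000.00 ÷ 0.39746 = ZAR 29,819,352.89
ZAR 29,819,352.89 ÷ 17.213 = USD 1,732,373.96
USD 1,732,373.96 × 7.0306 = CNY 12,179,628.33
Profit = CNY 12,179,628.33 − CNY 11,852,000.00

Profit: CNY 327,628.33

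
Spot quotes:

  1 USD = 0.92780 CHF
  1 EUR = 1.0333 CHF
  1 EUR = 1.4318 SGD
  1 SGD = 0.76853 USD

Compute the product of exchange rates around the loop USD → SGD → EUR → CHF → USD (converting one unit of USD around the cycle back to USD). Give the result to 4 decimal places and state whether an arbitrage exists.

Around USD → SGD → EUR → CHF → USD: 1 ÷ 0.76853 ÷ 1.4318 × 1.0333 ÷ 0.92780 = 1.012113
Product > 1; profitable direction is USD → SGD → EUR → CHF → USD.

1.0121 (arbitrage exists)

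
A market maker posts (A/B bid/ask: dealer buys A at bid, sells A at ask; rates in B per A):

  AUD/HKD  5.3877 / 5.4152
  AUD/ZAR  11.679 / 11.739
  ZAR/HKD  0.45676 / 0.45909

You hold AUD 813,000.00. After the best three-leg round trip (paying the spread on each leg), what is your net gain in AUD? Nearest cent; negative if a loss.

Best loop AUD → HKD → ZAR → AUD:
AUD 813,000.00 × 5.3877 (sell AUD at bid) = HKD 4,380,200.10
HKD 4,380,200.10 ÷ 0.45909 (buy ZAR at ask) = ZAR 9,541,048.81
ZAR 9,541,048.81 ÷ 11.739 (buy AUD at ask) = AUD 812,765.04

Net result: AUD -234.96 (no profitable arbitrage after spreads)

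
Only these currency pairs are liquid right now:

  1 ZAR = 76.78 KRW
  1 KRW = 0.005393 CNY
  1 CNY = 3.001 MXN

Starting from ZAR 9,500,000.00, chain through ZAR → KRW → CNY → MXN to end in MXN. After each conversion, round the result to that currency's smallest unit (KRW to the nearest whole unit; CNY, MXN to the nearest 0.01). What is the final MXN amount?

MXN 11,805,058.10

ZAR 9,500,000.00 × 76.78 = KRW 729,410,000
KRW 729,410,000 × 0.005393 = CNY 3,933,708.13
CNY 3,933,708.13 × 3.001 = MXN 11,805,058.10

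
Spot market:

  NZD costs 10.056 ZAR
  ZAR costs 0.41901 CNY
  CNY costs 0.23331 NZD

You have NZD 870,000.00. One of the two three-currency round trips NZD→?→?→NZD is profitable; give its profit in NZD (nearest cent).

Profit: NZD 14,985.69

Profitable loop is NZD → CNY → ZAR → NZD:
NZD 870,000.00 ÷ 0.23331 = CNY 3,728,944.32
CNY 3,728,944.32 ÷ 0.41901 = ZAR 8,899,416.06
ZAR 8,899,416.06 ÷ 10.056 = NZD 884,985.69
Profit = NZD 884,985.69 − NZD 870,000.00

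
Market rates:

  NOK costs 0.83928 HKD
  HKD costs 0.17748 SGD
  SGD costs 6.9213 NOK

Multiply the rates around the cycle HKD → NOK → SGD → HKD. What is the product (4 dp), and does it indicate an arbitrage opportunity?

Around HKD → NOK → SGD → HKD: 1 ÷ 0.83928 ÷ 6.9213 ÷ 0.17748 = 0.969965
Product < 1; profitable direction is HKD → SGD → NOK → HKD.

0.9700 (arbitrage exists)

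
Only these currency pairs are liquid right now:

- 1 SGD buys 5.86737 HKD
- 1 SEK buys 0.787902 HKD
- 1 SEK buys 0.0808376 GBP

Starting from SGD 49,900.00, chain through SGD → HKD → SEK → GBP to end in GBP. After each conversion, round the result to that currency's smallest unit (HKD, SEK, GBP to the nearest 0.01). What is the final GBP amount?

SGD 49,900.00 × 5.86737 = HKD 292,781.76
HKD 292,781.76 ÷ 0.787902 = SEK 371,596.67
SEK 371,596.67 × 0.0808376 = GBP 30,038.98

GBP 30,038.98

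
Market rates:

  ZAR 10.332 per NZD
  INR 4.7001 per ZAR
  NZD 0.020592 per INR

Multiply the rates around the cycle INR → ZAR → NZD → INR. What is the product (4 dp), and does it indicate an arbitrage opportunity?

Around INR → ZAR → NZD → INR: 1 ÷ 4.7001 ÷ 10.332 ÷ 0.020592 = 1.000023
Product ≈ 1 (deviation 0.002%, within rounding noise).

1.0000 (no arbitrage)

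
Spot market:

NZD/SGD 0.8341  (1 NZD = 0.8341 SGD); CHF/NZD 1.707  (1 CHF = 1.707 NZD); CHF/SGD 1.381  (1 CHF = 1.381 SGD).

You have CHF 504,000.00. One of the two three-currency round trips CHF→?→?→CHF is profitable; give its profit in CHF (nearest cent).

Profit: CHF 15,623.16

Profitable loop is CHF → NZD → SGD → CHF:
CHF 504,000.00 × 1.707 = NZD 860,328.00
NZD 860,328.00 × 0.8341 = SGD 717,599.58
SGD 717,599.58 ÷ 1.381 = CHF 519,623.16
Profit = CHF 519,623.16 − CHF 504,000.00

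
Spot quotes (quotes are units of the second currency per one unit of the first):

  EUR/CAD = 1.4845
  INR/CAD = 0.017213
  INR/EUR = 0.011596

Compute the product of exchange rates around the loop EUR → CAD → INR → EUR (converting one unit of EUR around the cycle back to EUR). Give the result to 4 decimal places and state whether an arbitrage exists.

1.0001 (no arbitrage)

Around EUR → CAD → INR → EUR: 1 × 1.4845 ÷ 0.017213 × 0.011596 = 1.000073
Product ≈ 1 (deviation 0.007%, within rounding noise).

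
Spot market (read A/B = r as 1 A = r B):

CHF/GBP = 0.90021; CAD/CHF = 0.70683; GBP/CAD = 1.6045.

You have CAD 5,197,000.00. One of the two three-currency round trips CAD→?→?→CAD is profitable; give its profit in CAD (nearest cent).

Profit: CAD 108,804.52

Profitable loop is CAD → CHF → GBP → CAD:
CAD 5,197,000.00 × 0.70683 = CHF 3,673,395.51
CHF 3,673,395.51 × 0.90021 = GBP 3,306,827.37
GBP 3,306,827.37 × 1.6045 = CAD 5,305,804.52
Profit = CAD 5,305,804.52 − CAD 5,197,000.00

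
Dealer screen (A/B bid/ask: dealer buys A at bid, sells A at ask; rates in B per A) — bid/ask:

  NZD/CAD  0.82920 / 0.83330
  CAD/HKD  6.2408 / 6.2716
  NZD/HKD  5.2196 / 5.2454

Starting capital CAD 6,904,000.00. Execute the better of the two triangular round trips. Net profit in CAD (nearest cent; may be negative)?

Best loop CAD → NZD → HKD → CAD:
CAD 6,904,000.00 ÷ 0.83330 (buy NZD at ask) = NZD 8,285,131.41
NZD 8,285,131.41 × 5.2196 (sell NZD at bid) = HKD 43,245,071.88
HKD 43,245,071.88 ÷ 6.2716 (buy CAD at ask) = CAD 6,895,381.06

Net result: CAD -8,618.94 (no profitable arbitrage after spreads)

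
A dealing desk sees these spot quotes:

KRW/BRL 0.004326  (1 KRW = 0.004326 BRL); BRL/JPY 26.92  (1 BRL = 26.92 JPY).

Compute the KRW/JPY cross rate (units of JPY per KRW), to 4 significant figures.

1 KRW × 0.004326 = 0.004326 BRL
0.004326 BRL × 26.92 = 0.116456 JPY

KRW/JPY = 0.1165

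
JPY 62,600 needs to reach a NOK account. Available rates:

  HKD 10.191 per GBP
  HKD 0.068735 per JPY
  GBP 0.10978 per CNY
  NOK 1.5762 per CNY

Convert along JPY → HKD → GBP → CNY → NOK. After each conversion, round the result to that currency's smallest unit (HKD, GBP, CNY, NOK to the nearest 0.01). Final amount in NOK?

NOK 6,062.16

JPY 62,600 × 0.068735 = HKD 4,302.81
HKD 4,302.81 ÷ 10.191 = GBP 422.22
GBP 422.22 ÷ 0.10978 = CNY 3,846.06
CNY 3,846.06 × 1.5762 = NOK 6,062.16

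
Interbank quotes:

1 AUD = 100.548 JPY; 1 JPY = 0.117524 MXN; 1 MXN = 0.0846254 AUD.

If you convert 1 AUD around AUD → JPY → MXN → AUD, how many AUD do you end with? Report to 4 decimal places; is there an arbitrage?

1.0000 (no arbitrage)

Around AUD → JPY → MXN → AUD: 1 × 100.548 × 0.117524 × 0.0846254 = 1.000002
Product ≈ 1 (deviation 0.000%, within rounding noise).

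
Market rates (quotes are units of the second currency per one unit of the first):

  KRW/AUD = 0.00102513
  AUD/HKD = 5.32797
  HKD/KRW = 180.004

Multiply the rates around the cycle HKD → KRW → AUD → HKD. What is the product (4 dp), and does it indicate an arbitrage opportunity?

Around HKD → KRW → AUD → HKD: 1 × 180.004 × 0.00102513 × 5.32797 = 0.983157
Product < 1; profitable direction is HKD → AUD → KRW → HKD.

0.9832 (arbitrage exists)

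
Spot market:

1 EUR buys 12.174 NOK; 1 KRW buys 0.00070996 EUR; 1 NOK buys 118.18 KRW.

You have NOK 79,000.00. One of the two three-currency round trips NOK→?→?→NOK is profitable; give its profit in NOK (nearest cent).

Profitable loop is NOK → KRW → EUR → NOK:
NOK 79,000.00 × 118.18 = KRW 9,336,220
KRW 9,336,220 × 0.00070996 = EUR 6,628.34
EUR 6,628.34 × 12.174 = NOK 80,693.44
Profit = NOK 80,693.44 − NOK 79,000.00

Profit: NOK 1,693.44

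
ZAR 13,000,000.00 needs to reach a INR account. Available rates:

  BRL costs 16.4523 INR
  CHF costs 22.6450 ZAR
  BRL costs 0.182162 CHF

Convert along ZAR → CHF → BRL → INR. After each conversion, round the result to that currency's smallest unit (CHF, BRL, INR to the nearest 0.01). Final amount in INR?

ZAR 13,000,000.00 ÷ 22.6450 = CHF 574,078.16
CHF 574,078.16 ÷ 0.182162 = BRL 3,151,470.45
BRL 3,151,470.45 × 16.4523 = INR 51,848,937.28

INR 51,848,937.28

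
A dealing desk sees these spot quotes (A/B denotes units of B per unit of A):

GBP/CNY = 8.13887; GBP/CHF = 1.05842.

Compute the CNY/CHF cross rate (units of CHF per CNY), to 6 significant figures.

1 CNY ÷ 8.13887 = 0.122867 GBP
0.122867 GBP × 1.05842 = 0.130045 CHF

CNY/CHF = 0.130045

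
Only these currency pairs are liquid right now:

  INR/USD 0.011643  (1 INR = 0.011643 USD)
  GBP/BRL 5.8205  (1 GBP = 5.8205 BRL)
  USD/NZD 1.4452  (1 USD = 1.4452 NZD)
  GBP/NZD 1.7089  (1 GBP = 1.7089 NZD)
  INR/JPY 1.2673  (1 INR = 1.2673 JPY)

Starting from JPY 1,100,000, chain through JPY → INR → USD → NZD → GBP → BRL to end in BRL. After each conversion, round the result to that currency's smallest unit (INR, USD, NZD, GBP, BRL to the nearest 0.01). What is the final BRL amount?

JPY 1,100,000 ÷ 1.2673 = INR 867,987.06
INR 867,987.06 × 0.011643 = USD 10,105.97
USD 10,105.97 × 1.4452 = NZD 14,605.15
NZD 14,605.15 ÷ 1.7089 = GBP 8,546.52
GBP 8,546.52 × 5.8205 = BRL 49,745.02

BRL 49,745.02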